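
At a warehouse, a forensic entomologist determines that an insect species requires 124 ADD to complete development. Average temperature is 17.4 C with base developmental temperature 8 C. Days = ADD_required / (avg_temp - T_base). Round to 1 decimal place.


Insect development time:
Effective temperature = avg_temp - T_base = 17.4 - 8 = 9.4 C
Days = ADD / effective_temp = 124 / 9.4 = 13.2 days

13.2


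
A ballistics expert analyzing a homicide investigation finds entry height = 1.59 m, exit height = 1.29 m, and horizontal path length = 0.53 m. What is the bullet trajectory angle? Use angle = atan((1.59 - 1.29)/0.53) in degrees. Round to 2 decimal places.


Bullet trajectory angle:
Height difference = 1.59 - 1.29 = 0.3 m
angle = atan(0.3 / 0.53)
angle = atan(0.566038)
angle = 29.51 degrees

29.51


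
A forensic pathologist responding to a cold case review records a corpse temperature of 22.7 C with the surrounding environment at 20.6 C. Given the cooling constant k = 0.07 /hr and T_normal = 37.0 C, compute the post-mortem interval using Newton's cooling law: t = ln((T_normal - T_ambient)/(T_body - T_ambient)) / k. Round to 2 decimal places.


Using Newton's law of cooling:
t = ln((T_normal - T_ambient) / (T_body - T_ambient)) / k
T_normal - T_ambient = 16.4
T_body - T_ambient = 2.1
Ratio = 7.809524
ln(ratio) = 2.055344
t = 2.055344 / 0.07 = 29.36 hours

29.36


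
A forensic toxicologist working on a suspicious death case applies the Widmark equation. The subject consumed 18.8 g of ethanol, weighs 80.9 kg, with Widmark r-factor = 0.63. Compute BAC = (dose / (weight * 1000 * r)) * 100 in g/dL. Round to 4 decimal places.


Applying the Widmark formula:
BAC = (dose_g / (body_wt * 1000 * r)) * 100
Denominator = 80.9 * 1000 * 0.63 = 50967
BAC = (18.8 / 50967) * 100
BAC = 0.0369 g/dL

0.0369


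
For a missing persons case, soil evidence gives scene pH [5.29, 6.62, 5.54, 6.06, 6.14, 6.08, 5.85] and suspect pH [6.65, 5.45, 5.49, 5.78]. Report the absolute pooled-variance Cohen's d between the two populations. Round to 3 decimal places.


Pooled-variance Cohen's d for soil pH comparison:
Scene mean = 41.58 / 7 = 5.94
Suspect mean = 23.37 / 4 = 5.8425
Scene sample variance s_s^2 = 0.187833
Suspect sample variance s_c^2 = 0.311425
Pooled variance = ((n_s-1)*s_s^2 + (n_c-1)*s_c^2) / (n_s + n_c - 2) = 0.229031
Pooled SD = sqrt(0.229031) = 0.478572
Mean difference = 0.0975
|d| = |0.0975| / 0.478572 = 0.204

0.204


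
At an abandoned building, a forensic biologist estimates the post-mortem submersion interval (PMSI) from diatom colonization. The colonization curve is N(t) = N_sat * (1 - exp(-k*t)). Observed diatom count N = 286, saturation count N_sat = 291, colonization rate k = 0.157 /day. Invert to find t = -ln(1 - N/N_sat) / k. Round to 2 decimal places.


PMSI from diatom colonization curve:
N / N_sat = 286 / 291 = 0.982818
1 - N/N_sat = 0.017182
ln(1 - N/N_sat) = -4.063893
t = -ln(1 - N/N_sat) / k = -(-4.063893) / 0.157 = 25.88 days

25.88


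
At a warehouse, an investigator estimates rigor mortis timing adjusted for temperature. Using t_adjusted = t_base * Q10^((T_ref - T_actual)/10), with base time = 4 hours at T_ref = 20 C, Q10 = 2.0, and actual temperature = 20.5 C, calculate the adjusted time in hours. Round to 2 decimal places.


Rigor mortis time adjustment:
Exponent = (T_ref - T_actual) / 10 = (20 - 20.5) / 10 = -0.05
Q10 factor = 2.0^-0.05 = 0.96594
t_adjusted = 4 * 0.96594 = 3.86 hours

3.86


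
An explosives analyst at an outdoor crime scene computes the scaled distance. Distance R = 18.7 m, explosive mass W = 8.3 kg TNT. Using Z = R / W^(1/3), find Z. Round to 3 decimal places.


Scaled distance calculation:
W^(1/3) = 8.3^(1/3) = 2.024694
Z = R / W^(1/3) = 18.7 / 2.024694
Z = 9.236 m/kg^(1/3)

9.236


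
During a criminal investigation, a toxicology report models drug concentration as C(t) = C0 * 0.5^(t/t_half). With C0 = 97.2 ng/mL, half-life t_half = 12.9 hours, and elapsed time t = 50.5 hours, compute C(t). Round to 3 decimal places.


Drug concentration decay:
Number of half-lives = t / t_half = 50.5 / 12.9 = 3.914729
Decay factor = 0.5^3.914729 = 0.06630544
C(t) = 97.2 * 0.06630544 = 6.445 ng/mL

6.445


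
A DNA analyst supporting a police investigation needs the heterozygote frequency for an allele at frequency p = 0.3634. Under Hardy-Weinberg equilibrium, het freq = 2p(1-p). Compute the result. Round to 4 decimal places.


Hardy-Weinberg heterozygote frequency:
q = 1 - p = 1 - 0.3634 = 0.6366
2pq = 2 * 0.3634 * 0.6366 = 0.4627

0.4627


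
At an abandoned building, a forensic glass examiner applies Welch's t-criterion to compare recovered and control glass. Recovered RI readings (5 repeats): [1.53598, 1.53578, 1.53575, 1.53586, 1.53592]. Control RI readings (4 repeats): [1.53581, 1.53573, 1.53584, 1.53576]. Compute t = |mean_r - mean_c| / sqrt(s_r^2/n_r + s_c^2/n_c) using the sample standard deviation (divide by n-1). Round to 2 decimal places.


Welch's t-criterion for glass RI comparison:
Recovered mean = sum / n_r = 7.67929 / 5 = 1.535858
Control mean = sum / n_c = 6.14314 / 4 = 1.535785
Recovered sample variance s_r^2 = 9.12e-09
Control sample variance s_c^2 = 2.43333e-09
Welch SE (unpooled) = sqrt(s_r^2/n_r + s_c^2/n_c) = sqrt(1.824e-09 + 6.08333e-10) = sqrt(2.43233e-09) = 4.93187e-05
|mean_r - mean_c| = 7.3e-05
t = 7.3e-05 / 4.93187e-05 = 1.48

1.48


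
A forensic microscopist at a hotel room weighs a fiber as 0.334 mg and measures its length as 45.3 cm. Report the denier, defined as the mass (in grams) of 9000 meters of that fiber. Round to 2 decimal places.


Denier calculation:
Mass in grams = 0.334 mg / 1000 = 0.000334 g
Length in meters = 45.3 cm / 100 = 0.453 m
Linear density = mass / length = 0.000334 / 0.453 = 0.00073731 g/m
Denier = (g/m) * 9000 = 0.00073731 * 9000 = 6.64

6.64


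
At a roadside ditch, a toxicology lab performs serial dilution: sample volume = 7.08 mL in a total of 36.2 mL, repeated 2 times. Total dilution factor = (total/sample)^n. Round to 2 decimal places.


Dilution factor calculation:
Single dilution = V_total / V_sample = 36.2 / 7.08 ≈ 5.112994
Number of dilutions = 2
Total DF = (36.2 / 7.08)^2 (full precision, rounded at the end) = 26.14

26.14


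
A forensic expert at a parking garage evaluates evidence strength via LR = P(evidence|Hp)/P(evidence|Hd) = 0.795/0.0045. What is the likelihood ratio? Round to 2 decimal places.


Likelihood ratio calculation:
LR = P(E|Hp) / P(E|Hd)
LR = 0.795 / 0.0045
LR = 176.67

176.67


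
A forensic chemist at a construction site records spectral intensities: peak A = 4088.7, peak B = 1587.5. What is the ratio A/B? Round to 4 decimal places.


Spectral peak ratio:
Peak A = 4088.7 counts
Peak B = 1587.5 counts
Ratio = 4088.7 / 1587.5 = 2.5756

2.5756


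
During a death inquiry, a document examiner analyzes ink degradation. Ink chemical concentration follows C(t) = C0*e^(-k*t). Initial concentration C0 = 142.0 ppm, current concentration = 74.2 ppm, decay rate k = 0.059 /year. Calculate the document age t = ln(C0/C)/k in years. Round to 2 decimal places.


Document age estimation:
C0/C = 142.0 / 74.2 = 1.913747
ln(C0/C) = 0.649063
t = 0.649063 / 0.059 = 11.00 years

11.00


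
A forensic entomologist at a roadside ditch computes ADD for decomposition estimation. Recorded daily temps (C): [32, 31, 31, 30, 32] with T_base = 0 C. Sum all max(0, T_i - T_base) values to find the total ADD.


Computing ADD day by day:
Day 1: max(0, 32 - 0) = 32
Day 2: max(0, 31 - 0) = 31
Day 3: max(0, 31 - 0) = 31
Day 4: max(0, 30 - 0) = 30
Day 5: max(0, 32 - 0) = 32
Total ADD = 156

156


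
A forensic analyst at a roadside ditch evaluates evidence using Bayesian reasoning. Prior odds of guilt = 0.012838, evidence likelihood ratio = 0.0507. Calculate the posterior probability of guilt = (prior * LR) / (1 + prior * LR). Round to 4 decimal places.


Bayesian evidence evaluation:
Posterior odds = prior_odds * LR = 0.012838 * 0.0507 = 0.0006508866
Posterior probability = posterior_odds / (1 + posterior_odds)
= 0.0006508866 / (1 + 0.0006508866)
= 0.0006508866 / 1.0006508866
= 0.0007

0.0007


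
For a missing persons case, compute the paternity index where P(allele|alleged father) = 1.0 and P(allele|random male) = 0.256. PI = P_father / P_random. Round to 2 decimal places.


Paternity Index calculation:
PI = P(allele|father) / P(allele|random)
PI = 1.0 / 0.256
PI = 3.91

3.91


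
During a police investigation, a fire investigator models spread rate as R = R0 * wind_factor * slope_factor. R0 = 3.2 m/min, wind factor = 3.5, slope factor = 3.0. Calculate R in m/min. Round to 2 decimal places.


Fire spread rate calculation:
R = R0 * wind_factor * slope_factor
= 3.2 * 3.5 * 3.0
= 11.2 * 3.0
= 33.60 m/min

33.60


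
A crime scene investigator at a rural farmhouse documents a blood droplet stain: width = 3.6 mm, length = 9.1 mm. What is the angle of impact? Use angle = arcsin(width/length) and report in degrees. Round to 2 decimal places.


Blood spatter impact angle calculation:
width / length = 3.6 / 9.1 = 0.395604
angle = arcsin(0.395604)
angle = 23.30 degrees

23.30


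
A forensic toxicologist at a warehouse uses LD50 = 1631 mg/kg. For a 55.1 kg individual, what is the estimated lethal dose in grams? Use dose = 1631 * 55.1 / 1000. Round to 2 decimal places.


Lethal dose calculation:
Lethal dose = LD50 * body_weight / 1000
= 1631 * 55.1 / 1000
= 89868.1 / 1000
= 89.87 g

89.87


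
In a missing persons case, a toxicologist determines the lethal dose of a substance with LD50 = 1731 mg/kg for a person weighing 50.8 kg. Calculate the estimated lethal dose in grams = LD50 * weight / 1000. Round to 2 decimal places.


Lethal dose calculation:
Lethal dose = LD50 * body_weight / 1000
= 1731 * 50.8 / 1000
= 87934.8 / 1000
= 87.93 g

87.93


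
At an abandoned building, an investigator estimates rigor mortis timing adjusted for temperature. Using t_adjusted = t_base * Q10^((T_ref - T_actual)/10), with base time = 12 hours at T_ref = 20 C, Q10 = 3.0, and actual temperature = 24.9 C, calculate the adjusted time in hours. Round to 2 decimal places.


Rigor mortis time adjustment:
Exponent = (T_ref - T_actual) / 10 = (20 - 24.9) / 10 = -0.49
Q10 factor = 3.0^-0.49 = 0.58373
t_adjusted = 12 * 0.58373 = 7.00 hours

7.00


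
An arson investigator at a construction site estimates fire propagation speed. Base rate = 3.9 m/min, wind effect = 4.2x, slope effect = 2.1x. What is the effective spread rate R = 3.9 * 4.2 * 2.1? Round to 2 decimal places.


Fire spread rate calculation:
R = R0 * wind_factor * slope_factor
= 3.9 * 4.2 * 2.1
= 16.38 * 2.1
= 34.40 m/min

34.40


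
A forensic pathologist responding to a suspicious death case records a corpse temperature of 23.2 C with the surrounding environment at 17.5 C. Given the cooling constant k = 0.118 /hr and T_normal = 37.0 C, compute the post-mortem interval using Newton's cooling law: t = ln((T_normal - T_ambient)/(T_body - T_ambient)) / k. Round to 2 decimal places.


Using Newton's law of cooling:
t = ln((T_normal - T_ambient) / (T_body - T_ambient)) / k
T_normal - T_ambient = 19.5
T_body - T_ambient = 5.7
Ratio = 3.421053
ln(ratio) = 1.229948
t = 1.229948 / 0.118 = 10.42 hours

10.42


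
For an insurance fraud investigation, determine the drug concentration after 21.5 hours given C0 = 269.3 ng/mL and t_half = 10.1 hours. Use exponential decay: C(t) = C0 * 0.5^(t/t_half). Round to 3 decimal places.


Drug concentration decay:
Number of half-lives = t / t_half = 21.5 / 10.1 = 2.128713
Decay factor = 0.5^2.128713 = 0.22866176
C(t) = 269.3 * 0.22866176 = 61.579 ng/mL

61.579


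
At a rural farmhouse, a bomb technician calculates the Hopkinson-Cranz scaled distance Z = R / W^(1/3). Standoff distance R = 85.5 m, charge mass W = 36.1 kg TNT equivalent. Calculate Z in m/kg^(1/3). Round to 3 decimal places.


Scaled distance calculation:
W^(1/3) = 36.1^(1/3) = 3.304982
Z = R / W^(1/3) = 85.5 / 3.304982
Z = 25.870 m/kg^(1/3)

25.870


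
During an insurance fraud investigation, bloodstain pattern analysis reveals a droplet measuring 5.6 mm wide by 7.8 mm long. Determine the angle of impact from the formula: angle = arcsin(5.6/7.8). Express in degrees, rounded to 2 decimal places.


Blood spatter impact angle calculation:
width / length = 5.6 / 7.8 = 0.717949
angle = arcsin(0.717949)
angle = 45.89 degrees

45.89


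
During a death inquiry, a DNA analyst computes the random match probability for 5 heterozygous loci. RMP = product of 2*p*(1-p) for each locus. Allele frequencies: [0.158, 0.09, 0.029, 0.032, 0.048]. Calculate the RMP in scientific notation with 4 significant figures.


Computing RMP for 5 loci:
Locus 1: 2 * 0.158 * 0.842 = 0.266072
Locus 2: 2 * 0.09 * 0.91 = 0.1638
Locus 3: 2 * 0.029 * 0.971 = 0.056318
Locus 4: 2 * 0.032 * 0.968 = 0.061952
Locus 5: 2 * 0.048 * 0.952 = 0.091392
RMP = 1.390e-05

1.390e-05


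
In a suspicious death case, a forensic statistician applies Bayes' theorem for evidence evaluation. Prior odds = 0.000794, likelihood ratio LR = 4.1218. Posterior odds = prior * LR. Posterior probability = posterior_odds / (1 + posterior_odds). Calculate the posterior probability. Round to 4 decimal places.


Bayesian evidence evaluation:
Posterior odds = prior_odds * LR = 0.000794 * 4.1218 = 0.003272709
Posterior probability = posterior_odds / (1 + posterior_odds)
= 0.003272709 / (1 + 0.003272709)
= 0.003272709 / 1.003272709
= 0.0033

0.0033


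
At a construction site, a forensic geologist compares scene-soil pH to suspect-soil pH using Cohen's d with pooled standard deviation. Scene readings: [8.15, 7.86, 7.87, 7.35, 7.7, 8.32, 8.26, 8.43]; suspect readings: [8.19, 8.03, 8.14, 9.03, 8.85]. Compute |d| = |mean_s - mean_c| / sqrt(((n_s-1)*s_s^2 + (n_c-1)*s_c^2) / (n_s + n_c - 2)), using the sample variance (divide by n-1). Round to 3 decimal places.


Pooled-variance Cohen's d for soil pH comparison:
Scene mean = 63.94 / 8 = 7.9925
Suspect mean = 42.24 / 5 = 8.448
Scene sample variance s_s^2 = 0.132279
Suspect sample variance s_c^2 = 0.20912
Pooled variance = ((n_s-1)*s_s^2 + (n_c-1)*s_c^2) / (n_s + n_c - 2) = 0.160221
Pooled SD = sqrt(0.160221) = 0.400276
Mean difference = -0.4555
|d| = |-0.4555| / 0.400276 = 1.138

1.138


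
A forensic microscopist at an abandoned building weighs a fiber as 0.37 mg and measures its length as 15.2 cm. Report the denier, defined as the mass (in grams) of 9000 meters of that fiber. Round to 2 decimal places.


Denier calculation:
Mass in grams = 0.37 mg / 1000 = 0.00037 g
Length in meters = 15.2 cm / 100 = 0.152 m
Linear density = mass / length = 0.00037 / 0.152 = 0.00243421 g/m
Denier = (g/m) * 9000 = 0.00243421 * 9000 = 21.91

21.91


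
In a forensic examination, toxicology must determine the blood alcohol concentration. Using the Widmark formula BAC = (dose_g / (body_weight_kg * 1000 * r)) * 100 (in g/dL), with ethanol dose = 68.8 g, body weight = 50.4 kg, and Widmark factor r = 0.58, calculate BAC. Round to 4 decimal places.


Applying the Widmark formula:
BAC = (dose_g / (body_wt * 1000 * r)) * 100
Denominator = 50.4 * 1000 * 0.58 = 29232
BAC = (68.8 / 29232) * 100
BAC = 0.2354 g/dL

0.2354


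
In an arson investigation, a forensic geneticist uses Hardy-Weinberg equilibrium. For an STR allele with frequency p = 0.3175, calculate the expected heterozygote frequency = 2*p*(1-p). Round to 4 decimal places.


Hardy-Weinberg heterozygote frequency:
q = 1 - p = 1 - 0.3175 = 0.6825
2pq = 2 * 0.3175 * 0.6825 = 0.4334

0.4334


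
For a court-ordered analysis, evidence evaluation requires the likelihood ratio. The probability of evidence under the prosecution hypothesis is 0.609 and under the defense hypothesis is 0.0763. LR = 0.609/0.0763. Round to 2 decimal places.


Likelihood ratio calculation:
LR = P(E|Hp) / P(E|Hd)
LR = 0.609 / 0.0763
LR = 7.98

7.98


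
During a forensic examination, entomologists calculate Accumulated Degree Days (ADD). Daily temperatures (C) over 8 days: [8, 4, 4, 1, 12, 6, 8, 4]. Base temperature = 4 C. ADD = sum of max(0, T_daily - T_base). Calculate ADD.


Computing ADD day by day:
Day 1: max(0, 8 - 4) = 4
Day 2: max(0, 4 - 4) = 0
Day 3: max(0, 4 - 4) = 0
Day 4: max(0, 1 - 4) = 0
Day 5: max(0, 12 - 4) = 8
Day 6: max(0, 6 - 4) = 2
Day 7: max(0, 8 - 4) = 4
Day 8: max(0, 4 - 4) = 0
Total ADD = 18

18


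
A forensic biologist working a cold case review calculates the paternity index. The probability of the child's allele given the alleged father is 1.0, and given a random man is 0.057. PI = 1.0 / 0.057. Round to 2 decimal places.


Paternity Index calculation:
PI = P(allele|father) / P(allele|random)
PI = 1.0 / 0.057
PI = 17.54

17.54


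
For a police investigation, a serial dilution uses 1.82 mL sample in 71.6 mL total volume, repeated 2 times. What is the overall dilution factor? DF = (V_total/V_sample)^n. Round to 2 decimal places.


Dilution factor calculation:
Single dilution = V_total / V_sample = 71.6 / 1.82 ≈ 39.340659
Number of dilutions = 2
Total DF = (71.6 / 1.82)^2 (full precision, rounded at the end) = 1547.69

1547.69


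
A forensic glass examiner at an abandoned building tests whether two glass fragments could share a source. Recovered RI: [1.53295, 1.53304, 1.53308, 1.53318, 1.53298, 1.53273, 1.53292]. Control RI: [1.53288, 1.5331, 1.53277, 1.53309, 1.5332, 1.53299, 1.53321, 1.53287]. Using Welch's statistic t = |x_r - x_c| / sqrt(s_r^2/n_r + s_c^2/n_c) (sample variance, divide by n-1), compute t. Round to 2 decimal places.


Welch's t-criterion for glass RI comparison:
Recovered mean = sum / n_r = 10.73088 / 7 = 1.5329829
Control mean = sum / n_c = 12.26411 / 8 = 1.5330138
Recovered sample variance s_r^2 = 2.00905e-08
Control sample variance s_c^2 = 2.64268e-08
Welch SE (unpooled) = sqrt(s_r^2/n_r + s_c^2/n_c) = sqrt(2.87007e-09 + 3.30335e-09) = sqrt(6.17342e-09) = 7.85711e-05
|mean_r - mean_c| = 3.08929e-05
t = 3.08929e-05 / 7.85711e-05 = 0.39

0.39


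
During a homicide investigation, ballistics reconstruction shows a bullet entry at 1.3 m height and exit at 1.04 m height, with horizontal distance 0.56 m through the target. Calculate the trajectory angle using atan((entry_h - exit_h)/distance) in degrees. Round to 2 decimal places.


Bullet trajectory angle:
Height difference = 1.3 - 1.04 = 0.26 m
angle = atan(0.26 / 0.56)
angle = atan(0.464286)
angle = 24.90 degrees

24.90


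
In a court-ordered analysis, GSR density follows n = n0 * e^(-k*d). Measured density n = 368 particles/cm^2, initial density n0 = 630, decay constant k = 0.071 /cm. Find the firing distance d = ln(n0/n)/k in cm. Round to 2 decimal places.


GSR distance calculation:
n0/n = 630 / 368 = 1.711957
ln(n0/n) = 0.537637
d = 0.537637 / 0.071 = 7.57 cm

7.57


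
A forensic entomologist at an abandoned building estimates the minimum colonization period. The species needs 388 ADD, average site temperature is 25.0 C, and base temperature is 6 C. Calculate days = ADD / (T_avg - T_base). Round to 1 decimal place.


Insect development time:
Effective temperature = avg_temp - T_base = 25.0 - 6 = 19.0 C
Days = ADD / effective_temp = 388 / 19.0 = 20.4 days

20.4


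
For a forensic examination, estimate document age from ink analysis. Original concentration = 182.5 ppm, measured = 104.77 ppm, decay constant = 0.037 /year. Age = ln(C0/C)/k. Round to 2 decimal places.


Document age estimation:
C0/C = 182.5 / 104.77 = 1.741911
ln(C0/C) = 0.554983
t = 0.554983 / 0.037 = 15.00 years

15.00


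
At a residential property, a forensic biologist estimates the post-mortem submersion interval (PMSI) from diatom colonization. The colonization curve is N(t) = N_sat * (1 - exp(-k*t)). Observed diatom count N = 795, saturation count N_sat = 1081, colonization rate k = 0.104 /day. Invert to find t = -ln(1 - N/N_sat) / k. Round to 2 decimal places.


PMSI from diatom colonization curve:
N / N_sat = 795 / 1081 = 0.73543
1 - N/N_sat = 0.26457
ln(1 - N/N_sat) = -1.329649
t = -ln(1 - N/N_sat) / k = -(-1.329649) / 0.104 = 12.79 days

12.79


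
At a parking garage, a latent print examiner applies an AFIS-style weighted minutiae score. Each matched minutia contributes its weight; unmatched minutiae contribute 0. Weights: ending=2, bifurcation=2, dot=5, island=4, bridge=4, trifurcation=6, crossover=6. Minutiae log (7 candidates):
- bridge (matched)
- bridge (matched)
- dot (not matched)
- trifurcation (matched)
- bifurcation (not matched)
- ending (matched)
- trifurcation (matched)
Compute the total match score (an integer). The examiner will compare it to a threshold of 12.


Weighted minutiae match score:
  bridge: matched, +4 (running total 4)
  bridge: matched, +4 (running total 8)
  dot: not matched, +0
  trifurcation: matched, +6 (running total 14)
  bifurcation: not matched, +0
  ending: matched, +2 (running total 16)
  trifurcation: matched, +6 (running total 22)
Total score = 22
Threshold = 12; verdict = identification

22


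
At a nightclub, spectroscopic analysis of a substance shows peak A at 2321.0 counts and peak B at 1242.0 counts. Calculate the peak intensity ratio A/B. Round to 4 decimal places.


Spectral peak ratio:
Peak A = 2321.0 counts
Peak B = 1242.0 counts
Ratio = 2321.0 / 1242.0 = 1.8688

1.8688


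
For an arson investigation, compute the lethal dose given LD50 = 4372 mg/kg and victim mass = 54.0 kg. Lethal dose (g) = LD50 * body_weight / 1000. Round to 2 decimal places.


Lethal dose calculation:
Lethal dose = LD50 * body_weight / 1000
= 4372 * 54.0 / 1000
= 236088 / 1000
= 236.09 g

236.09


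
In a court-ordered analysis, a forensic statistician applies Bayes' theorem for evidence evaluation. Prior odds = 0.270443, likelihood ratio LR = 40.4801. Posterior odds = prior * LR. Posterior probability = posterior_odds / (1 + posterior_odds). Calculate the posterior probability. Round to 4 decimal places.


Bayesian evidence evaluation:
Posterior odds = prior_odds * LR = 0.270443 * 40.4801 = 10.94756
Posterior probability = posterior_odds / (1 + posterior_odds)
= 10.94756 / (1 + 10.94756)
= 10.94756 / 11.94756
= 0.9163

0.9163


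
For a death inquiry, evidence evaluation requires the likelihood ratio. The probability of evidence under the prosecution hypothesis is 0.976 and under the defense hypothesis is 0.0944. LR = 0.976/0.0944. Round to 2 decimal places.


Likelihood ratio calculation:
LR = P(E|Hp) / P(E|Hd)
LR = 0.976 / 0.0944
LR = 10.34

10.34


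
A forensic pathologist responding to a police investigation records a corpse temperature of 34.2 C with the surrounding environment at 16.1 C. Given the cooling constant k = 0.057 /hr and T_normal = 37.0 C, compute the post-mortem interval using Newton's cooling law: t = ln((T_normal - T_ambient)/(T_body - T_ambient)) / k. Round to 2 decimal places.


Using Newton's law of cooling:
t = ln((T_normal - T_ambient) / (T_body - T_ambient)) / k
T_normal - T_ambient = 20.9
T_body - T_ambient = 18.1
Ratio = 1.154696
ln(ratio) = 0.143837
t = 0.143837 / 0.057 = 2.52 hours

2.52


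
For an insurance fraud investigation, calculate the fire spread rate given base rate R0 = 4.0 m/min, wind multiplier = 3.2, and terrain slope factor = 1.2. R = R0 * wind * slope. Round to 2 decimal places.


Fire spread rate calculation:
R = R0 * wind_factor * slope_factor
= 4.0 * 3.2 * 1.2
= 12.8 * 1.2
= 15.36 m/min

15.36


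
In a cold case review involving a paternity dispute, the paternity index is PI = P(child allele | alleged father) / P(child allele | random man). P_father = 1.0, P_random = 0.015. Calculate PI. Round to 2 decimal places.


Paternity Index calculation:
PI = P(allele|father) / P(allele|random)
PI = 1.0 / 0.015
PI = 66.67

66.67


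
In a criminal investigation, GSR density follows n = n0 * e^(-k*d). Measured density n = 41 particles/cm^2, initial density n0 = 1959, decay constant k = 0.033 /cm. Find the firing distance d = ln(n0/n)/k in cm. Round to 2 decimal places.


GSR distance calculation:
n0/n = 1959 / 41 = 47.780488
ln(n0/n) = 3.866617
d = 3.866617 / 0.033 = 117.17 cm

117.17


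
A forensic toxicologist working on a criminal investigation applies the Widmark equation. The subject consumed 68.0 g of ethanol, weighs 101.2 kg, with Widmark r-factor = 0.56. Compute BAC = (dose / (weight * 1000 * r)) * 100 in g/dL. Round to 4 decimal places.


Applying the Widmark formula:
BAC = (dose_g / (body_wt * 1000 * r)) * 100
Denominator = 101.2 * 1000 * 0.56 = 56672
BAC = (68.0 / 56672) * 100
BAC = 0.1200 g/dL

0.1200


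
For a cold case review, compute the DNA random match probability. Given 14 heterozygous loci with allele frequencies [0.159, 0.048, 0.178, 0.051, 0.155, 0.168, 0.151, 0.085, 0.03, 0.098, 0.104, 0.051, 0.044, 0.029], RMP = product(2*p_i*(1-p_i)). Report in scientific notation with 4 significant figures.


Computing RMP for 14 loci:
Locus 1: 2 * 0.159 * 0.841 = 0.267438
Locus 2: 2 * 0.048 * 0.952 = 0.091392
Locus 3: 2 * 0.178 * 0.822 = 0.292632
Locus 4: 2 * 0.051 * 0.949 = 0.096798
Locus 5: 2 * 0.155 * 0.845 = 0.26195
Locus 6: 2 * 0.168 * 0.832 = 0.279552
Locus 7: 2 * 0.151 * 0.849 = 0.256398
Locus 8: 2 * 0.085 * 0.915 = 0.15555
Locus 9: 2 * 0.03 * 0.97 = 0.0582
Locus 10: 2 * 0.098 * 0.902 = 0.176792
Locus 11: 2 * 0.104 * 0.896 = 0.186368
Locus 12: 2 * 0.051 * 0.949 = 0.096798
Locus 13: 2 * 0.044 * 0.956 = 0.084128
Locus 14: 2 * 0.029 * 0.971 = 0.056318
RMP = 1.778e-12

1.778e-12


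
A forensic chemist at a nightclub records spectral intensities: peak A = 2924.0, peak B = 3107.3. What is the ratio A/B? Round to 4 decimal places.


Spectral peak ratio:
Peak A = 2924.0 counts
Peak B = 3107.3 counts
Ratio = 2924.0 / 3107.3 = 0.9410

0.9410


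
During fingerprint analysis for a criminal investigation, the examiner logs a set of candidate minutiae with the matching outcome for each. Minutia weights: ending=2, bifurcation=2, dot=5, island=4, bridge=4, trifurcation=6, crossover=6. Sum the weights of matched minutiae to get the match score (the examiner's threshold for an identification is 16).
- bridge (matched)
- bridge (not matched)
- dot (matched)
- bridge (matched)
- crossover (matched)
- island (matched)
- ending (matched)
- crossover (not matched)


Weighted minutiae match score:
  bridge: matched, +4 (running total 4)
  bridge: not matched, +0
  dot: matched, +5 (running total 9)
  bridge: matched, +4 (running total 13)
  crossover: matched, +6 (running total 19)
  island: matched, +4 (running total 23)
  ending: matched, +2 (running total 25)
  crossover: not matched, +0
Total score = 25
Threshold = 16; verdict = identification

25


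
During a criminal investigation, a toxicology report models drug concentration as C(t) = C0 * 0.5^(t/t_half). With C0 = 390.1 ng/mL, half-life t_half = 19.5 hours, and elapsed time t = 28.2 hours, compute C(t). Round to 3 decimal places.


Drug concentration decay:
Number of half-lives = t / t_half = 28.2 / 19.5 = 1.446154
Decay factor = 0.5^1.446154 = 0.36699848
C(t) = 390.1 * 0.36699848 = 143.166 ng/mL

143.166


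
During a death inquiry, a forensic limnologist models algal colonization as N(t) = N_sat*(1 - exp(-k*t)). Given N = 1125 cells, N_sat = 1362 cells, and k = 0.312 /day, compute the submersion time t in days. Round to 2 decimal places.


PMSI from diatom colonization curve:
N / N_sat = 1125 / 1362 = 0.825991
1 - N/N_sat = 0.174009
ln(1 - N/N_sat) = -1.748648
t = -ln(1 - N/N_sat) / k = -(-1.748648) / 0.312 = 5.60 days

5.60


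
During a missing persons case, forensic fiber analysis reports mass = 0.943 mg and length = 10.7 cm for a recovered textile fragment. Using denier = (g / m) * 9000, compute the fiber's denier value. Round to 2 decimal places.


Denier calculation:
Mass in grams = 0.943 mg / 1000 = 0.000943 g
Length in meters = 10.7 cm / 100 = 0.107 m
Linear density = mass / length = 0.000943 / 0.107 = 0.00881308 g/m
Denier = (g/m) * 9000 = 0.00881308 * 9000 = 79.32

79.32


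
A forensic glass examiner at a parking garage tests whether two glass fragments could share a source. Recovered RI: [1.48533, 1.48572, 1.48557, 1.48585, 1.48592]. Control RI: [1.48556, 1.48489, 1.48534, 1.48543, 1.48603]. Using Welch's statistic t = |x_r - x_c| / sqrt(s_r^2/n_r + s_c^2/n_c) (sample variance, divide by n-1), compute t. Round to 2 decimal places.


Welch's t-criterion for glass RI comparison:
Recovered mean = sum / n_r = 7.42839 / 5 = 1.485678
Control mean = sum / n_c = 7.42725 / 5 = 1.48545
Recovered sample variance s_r^2 = 5.567e-08
Control sample variance s_c^2 = 1.6865e-07
Welch SE (unpooled) = sqrt(s_r^2/n_r + s_c^2/n_c) = sqrt(1.1134e-08 + 3.373e-08) = sqrt(4.4864e-08) = 0.000211811
|mean_r - mean_c| = 0.000228
t = 0.000228 / 0.000211811 = 1.08

1.08


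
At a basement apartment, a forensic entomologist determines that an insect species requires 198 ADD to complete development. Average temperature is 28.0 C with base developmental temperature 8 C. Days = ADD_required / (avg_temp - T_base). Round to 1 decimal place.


Insect development time:
Effective temperature = avg_temp - T_base = 28.0 - 8 = 20.0 C
Days = ADD / effective_temp = 198 / 20.0 = 9.9 days

9.9


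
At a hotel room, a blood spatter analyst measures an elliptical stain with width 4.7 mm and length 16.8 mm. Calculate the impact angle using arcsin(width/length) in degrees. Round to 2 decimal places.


Blood spatter impact angle calculation:
width / length = 4.7 / 16.8 = 0.279762
angle = arcsin(0.279762)
angle = 16.25 degrees

16.25


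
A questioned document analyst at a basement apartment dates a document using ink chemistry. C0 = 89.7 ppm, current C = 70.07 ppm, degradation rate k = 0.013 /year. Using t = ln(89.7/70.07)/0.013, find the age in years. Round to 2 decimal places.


Document age estimation:
C0/C = 89.7 / 70.07 = 1.280148
ln(C0/C) = 0.246976
t = 0.246976 / 0.013 = 19.00 years

19.00


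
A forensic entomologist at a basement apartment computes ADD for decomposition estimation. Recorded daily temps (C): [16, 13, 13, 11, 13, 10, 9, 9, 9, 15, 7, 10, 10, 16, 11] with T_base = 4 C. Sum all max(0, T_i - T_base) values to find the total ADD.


Computing ADD day by day:
Day 1: max(0, 16 - 4) = 12
Day 2: max(0, 13 - 4) = 9
Day 3: max(0, 13 - 4) = 9
Day 4: max(0, 11 - 4) = 7
Day 5: max(0, 13 - 4) = 9
Day 6: max(0, 10 - 4) = 6
Day 7: max(0, 9 - 4) = 5
Day 8: max(0, 9 - 4) = 5
Day 9: max(0, 9 - 4) = 5
Day 10: max(0, 15 - 4) = 11
Day 11: max(0, 7 - 4) = 3
Day 12: max(0, 10 - 4) = 6
Day 13: max(0, 10 - 4) = 6
Day 14: max(0, 16 - 4) = 12
Day 15: max(0, 11 - 4) = 7
Total ADD = 112

112


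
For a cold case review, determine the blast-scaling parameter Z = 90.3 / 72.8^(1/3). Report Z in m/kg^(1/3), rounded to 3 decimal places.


Scaled distance calculation:
W^(1/3) = 72.8^(1/3) = 4.175519
Z = R / W^(1/3) = 90.3 / 4.175519
Z = 21.626 m/kg^(1/3)

21.626


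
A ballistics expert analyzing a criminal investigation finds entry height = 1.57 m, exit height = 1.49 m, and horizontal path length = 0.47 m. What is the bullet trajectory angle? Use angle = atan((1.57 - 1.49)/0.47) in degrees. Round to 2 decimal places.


Bullet trajectory angle:
Height difference = 1.57 - 1.49 = 0.08 m
angle = atan(0.08 / 0.47)
angle = atan(0.170213)
angle = 9.66 degrees

9.66


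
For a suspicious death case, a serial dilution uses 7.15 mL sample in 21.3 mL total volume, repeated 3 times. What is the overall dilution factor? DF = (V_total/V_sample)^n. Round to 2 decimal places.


Dilution factor calculation:
Single dilution = V_total / V_sample = 21.3 / 7.15 ≈ 2.979021
Number of dilutions = 3
Total DF = (21.3 / 7.15)^3 (full precision, rounded at the end) = 26.44

26.44


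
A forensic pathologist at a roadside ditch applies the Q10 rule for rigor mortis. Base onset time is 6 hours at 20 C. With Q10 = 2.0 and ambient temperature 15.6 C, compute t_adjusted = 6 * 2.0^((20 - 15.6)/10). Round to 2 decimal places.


Rigor mortis time adjustment:
Exponent = (T_ref - T_actual) / 10 = (20 - 15.6) / 10 = 0.44
Q10 factor = 2.0^0.44 = 1.3566
t_adjusted = 6 * 1.3566 = 8.14 hours

8.14


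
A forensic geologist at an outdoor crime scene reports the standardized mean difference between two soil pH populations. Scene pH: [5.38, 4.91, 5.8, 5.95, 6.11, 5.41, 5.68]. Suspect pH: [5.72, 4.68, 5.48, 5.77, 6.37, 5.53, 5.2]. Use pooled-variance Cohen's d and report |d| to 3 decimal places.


Pooled-variance Cohen's d for soil pH comparison:
Scene mean = 39.24 / 7 = 5.605714
Suspect mean = 38.75 / 7 = 5.535714
Scene sample variance s_s^2 = 0.164895
Suspect sample variance s_c^2 = 0.272162
Pooled variance = ((n_s-1)*s_s^2 + (n_c-1)*s_c^2) / (n_s + n_c - 2) = 0.218529
Pooled SD = sqrt(0.218529) = 0.467471
Mean difference = 0.07
|d| = |0.07| / 0.467471 = 0.150

0.150


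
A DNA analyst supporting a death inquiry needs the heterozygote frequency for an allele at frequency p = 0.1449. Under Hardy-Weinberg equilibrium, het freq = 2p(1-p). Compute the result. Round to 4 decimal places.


Hardy-Weinberg heterozygote frequency:
q = 1 - p = 1 - 0.1449 = 0.8551
2pq = 2 * 0.1449 * 0.8551 = 0.2478

0.2478


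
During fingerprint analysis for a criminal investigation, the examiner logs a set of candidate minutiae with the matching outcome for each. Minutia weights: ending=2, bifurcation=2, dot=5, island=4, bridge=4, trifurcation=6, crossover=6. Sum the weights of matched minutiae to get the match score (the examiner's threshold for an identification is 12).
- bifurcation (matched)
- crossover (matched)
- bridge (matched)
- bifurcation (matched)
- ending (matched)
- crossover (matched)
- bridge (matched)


Weighted minutiae match score:
  bifurcation: matched, +2 (running total 2)
  crossover: matched, +6 (running total 8)
  bridge: matched, +4 (running total 12)
  bifurcation: matched, +2 (running total 14)
  ending: matched, +2 (running total 16)
  crossover: matched, +6 (running total 22)
  bridge: matched, +4 (running total 26)
Total score = 26
Threshold = 12; verdict = identification

26


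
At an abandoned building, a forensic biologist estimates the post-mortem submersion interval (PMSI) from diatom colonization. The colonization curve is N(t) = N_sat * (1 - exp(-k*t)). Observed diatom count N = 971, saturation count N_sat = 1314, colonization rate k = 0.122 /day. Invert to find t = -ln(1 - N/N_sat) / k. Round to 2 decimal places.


PMSI from diatom colonization curve:
N / N_sat = 971 / 1314 = 0.738965
1 - N/N_sat = 0.261035
ln(1 - N/N_sat) = -1.343101
t = -ln(1 - N/N_sat) / k = -(-1.343101) / 0.122 = 11.01 days

11.01


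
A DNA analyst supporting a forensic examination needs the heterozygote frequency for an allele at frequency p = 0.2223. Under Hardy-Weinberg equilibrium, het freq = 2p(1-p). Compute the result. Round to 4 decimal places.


Hardy-Weinberg heterozygote frequency:
q = 1 - p = 1 - 0.2223 = 0.7777
2pq = 2 * 0.2223 * 0.7777 = 0.3458

0.3458


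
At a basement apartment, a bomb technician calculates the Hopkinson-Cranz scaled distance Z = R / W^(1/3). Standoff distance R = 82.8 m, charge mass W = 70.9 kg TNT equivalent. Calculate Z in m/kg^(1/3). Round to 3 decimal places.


Scaled distance calculation:
W^(1/3) = 70.9^(1/3) = 4.138873
Z = R / W^(1/3) = 82.8 / 4.138873
Z = 20.005 m/kg^(1/3)

20.005


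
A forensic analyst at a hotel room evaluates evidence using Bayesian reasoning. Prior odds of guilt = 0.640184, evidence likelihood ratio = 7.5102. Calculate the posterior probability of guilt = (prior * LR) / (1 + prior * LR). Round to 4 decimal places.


Bayesian evidence evaluation:
Posterior odds = prior_odds * LR = 0.640184 * 7.5102 = 4.80791
Posterior probability = posterior_odds / (1 + posterior_odds)
= 4.80791 / (1 + 4.80791)
= 4.80791 / 5.80791
= 0.8278

0.8278


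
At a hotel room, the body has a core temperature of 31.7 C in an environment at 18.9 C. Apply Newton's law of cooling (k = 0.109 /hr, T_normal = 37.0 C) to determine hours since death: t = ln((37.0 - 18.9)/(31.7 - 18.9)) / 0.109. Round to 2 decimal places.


Using Newton's law of cooling:
t = ln((T_normal - T_ambient) / (T_body - T_ambient)) / k
T_normal - T_ambient = 18.1
T_body - T_ambient = 12.8
Ratio = 1.414062
ln(ratio) = 0.346466
t = 0.346466 / 0.109 = 3.18 hours

3.18


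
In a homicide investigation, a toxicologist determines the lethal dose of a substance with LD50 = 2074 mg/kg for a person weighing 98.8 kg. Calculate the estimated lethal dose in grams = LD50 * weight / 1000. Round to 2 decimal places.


Lethal dose calculation:
Lethal dose = LD50 * body_weight / 1000
= 2074 * 98.8 / 1000
= 204911.2 / 1000
= 204.91 g

204.91


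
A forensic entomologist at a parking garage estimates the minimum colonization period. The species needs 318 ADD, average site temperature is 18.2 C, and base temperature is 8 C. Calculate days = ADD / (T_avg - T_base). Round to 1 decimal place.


Insect development time:
Effective temperature = avg_temp - T_base = 18.2 - 8 = 10.2 C
Days = ADD / effective_temp = 318 / 10.2 = 31.2 days

31.2


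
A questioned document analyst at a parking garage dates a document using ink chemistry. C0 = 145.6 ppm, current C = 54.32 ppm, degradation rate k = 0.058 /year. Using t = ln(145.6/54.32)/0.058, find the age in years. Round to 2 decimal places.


Document age estimation:
C0/C = 145.6 / 54.32 = 2.680412
ln(C0/C) = 0.985971
t = 0.985971 / 0.058 = 17.00 years

17.00


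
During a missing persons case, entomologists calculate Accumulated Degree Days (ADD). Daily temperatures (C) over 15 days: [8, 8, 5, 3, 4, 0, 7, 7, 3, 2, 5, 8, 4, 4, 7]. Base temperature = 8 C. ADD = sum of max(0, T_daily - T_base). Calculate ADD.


Computing ADD day by day:
Day 1: max(0, 8 - 8) = 0
Day 2: max(0, 8 - 8) = 0
Day 3: max(0, 5 - 8) = 0
Day 4: max(0, 3 - 8) = 0
Day 5: max(0, 4 - 8) = 0
Day 6: max(0, 0 - 8) = 0
Day 7: max(0, 7 - 8) = 0
Day 8: max(0, 7 - 8) = 0
Day 9: max(0, 3 - 8) = 0
Day 10: max(0, 2 - 8) = 0
Day 11: max(0, 5 - 8) = 0
Day 12: max(0, 8 - 8) = 0
Day 13: max(0, 4 - 8) = 0
Day 14: max(0, 4 - 8) = 0
Day 15: max(0, 7 - 8) = 0
Total ADD = 0

0


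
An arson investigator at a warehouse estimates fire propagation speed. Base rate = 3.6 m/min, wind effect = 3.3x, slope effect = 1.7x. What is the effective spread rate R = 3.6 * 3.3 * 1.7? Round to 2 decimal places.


Fire spread rate calculation:
R = R0 * wind_factor * slope_factor
= 3.6 * 3.3 * 1.7
= 11.88 * 1.7
= 20.20 m/min

20.20


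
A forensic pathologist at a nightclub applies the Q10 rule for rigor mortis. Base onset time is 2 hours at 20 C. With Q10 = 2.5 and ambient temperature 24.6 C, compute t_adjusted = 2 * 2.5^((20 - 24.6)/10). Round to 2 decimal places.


Rigor mortis time adjustment:
Exponent = (T_ref - T_actual) / 10 = (20 - 24.6) / 10 = -0.46
Q10 factor = 2.5^-0.46 = 0.65607
t_adjusted = 2 * 0.65607 = 1.31 hours

1.31


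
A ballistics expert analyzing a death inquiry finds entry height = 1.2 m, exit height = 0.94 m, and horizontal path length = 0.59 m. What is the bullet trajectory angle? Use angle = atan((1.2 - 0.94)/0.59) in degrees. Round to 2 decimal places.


Bullet trajectory angle:
Height difference = 1.2 - 0.94 = 0.26 m
angle = atan(0.26 / 0.59)
angle = atan(0.440678)
angle = 23.78 degrees

23.78


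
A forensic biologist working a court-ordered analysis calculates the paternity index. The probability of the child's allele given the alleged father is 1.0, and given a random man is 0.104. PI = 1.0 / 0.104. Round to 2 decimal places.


Paternity Index calculation:
PI = P(allele|father) / P(allele|random)
PI = 1.0 / 0.104
PI = 9.62

9.62


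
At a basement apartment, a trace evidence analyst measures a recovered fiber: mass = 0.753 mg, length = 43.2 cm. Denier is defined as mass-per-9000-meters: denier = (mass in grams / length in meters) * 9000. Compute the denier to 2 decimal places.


Denier calculation:
Mass in grams = 0.753 mg / 1000 = 0.000753 g
Length in meters = 43.2 cm / 100 = 0.432 m
Linear density = mass / length = 0.000753 / 0.432 = 0.00174306 g/m
Denier = (g/m) * 9000 = 0.00174306 * 9000 = 15.69

15.69


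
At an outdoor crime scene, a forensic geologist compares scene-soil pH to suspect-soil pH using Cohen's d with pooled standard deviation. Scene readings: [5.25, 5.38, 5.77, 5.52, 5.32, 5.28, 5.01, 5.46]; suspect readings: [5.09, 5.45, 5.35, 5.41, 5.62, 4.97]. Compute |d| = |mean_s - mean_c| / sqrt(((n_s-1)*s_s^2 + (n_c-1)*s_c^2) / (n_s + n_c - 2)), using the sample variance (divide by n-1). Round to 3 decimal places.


Pooled-variance Cohen's d for soil pH comparison:
Scene mean = 42.99 / 8 = 5.37375
Suspect mean = 31.89 / 6 = 5.315
Scene sample variance s_s^2 = 0.049312
Suspect sample variance s_c^2 = 0.05823
Pooled variance = ((n_s-1)*s_s^2 + (n_c-1)*s_c^2) / (n_s + n_c - 2) = 0.053028
Pooled SD = sqrt(0.053028) = 0.230278
Mean difference = 0.05875
|d| = |0.05875| / 0.230278 = 0.255

0.255
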